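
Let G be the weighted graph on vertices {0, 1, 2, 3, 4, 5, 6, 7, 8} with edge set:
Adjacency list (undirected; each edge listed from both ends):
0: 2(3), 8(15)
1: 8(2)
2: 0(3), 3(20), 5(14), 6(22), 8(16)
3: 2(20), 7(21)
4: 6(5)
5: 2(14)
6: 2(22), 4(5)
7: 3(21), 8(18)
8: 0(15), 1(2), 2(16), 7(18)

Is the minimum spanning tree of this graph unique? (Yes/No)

Yes

Kruskal's algorithm — process edges by increasing weight (ties by edge label):
1—8 (2): add — endpoints in different components.
0—2 (3): add — endpoints in different components.
4—6 (5): add — endpoints in different components.
2—5 (14): add — endpoints in different components.
0—8 (15): add — endpoints in different components.
2—8 (16): skip — 2 and 8 already connected.
7—8 (18): add — endpoints in different components.
2—3 (20): add — endpoints in different components.
3—7 (21): skip — 3 and 7 already connected.
2—6 (22): add — endpoints in different components.
Every non-tree edge has weight strictly greater than the heaviest edge on the tree path between its endpoints, so the MST is unique.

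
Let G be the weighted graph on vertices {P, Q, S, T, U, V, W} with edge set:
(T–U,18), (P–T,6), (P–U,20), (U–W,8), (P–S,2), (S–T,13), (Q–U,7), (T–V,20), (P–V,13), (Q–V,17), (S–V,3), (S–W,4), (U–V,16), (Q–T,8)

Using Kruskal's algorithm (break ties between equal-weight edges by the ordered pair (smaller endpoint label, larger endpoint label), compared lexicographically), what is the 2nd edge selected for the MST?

Kruskal: consider edges lightest-first.
P–S (2): add. Components now {P,S} {T} {U} {W} {V} {Q}
S–V (3): add. Components now {P,S,V} {T} {U} {W} {Q}
S–W (4): add. Components now {P,S,V,W} {T} {U} {Q}
P–T (6): add. Components now {P,S,T,V,W} {U} {Q}
Q–U (7): add. Components now {P,S,T,V,W} {Q,U}
Q–T (8): add. Components now {P,Q,S,T,U,V,W}
The 2nd edge added is S–V.

S-V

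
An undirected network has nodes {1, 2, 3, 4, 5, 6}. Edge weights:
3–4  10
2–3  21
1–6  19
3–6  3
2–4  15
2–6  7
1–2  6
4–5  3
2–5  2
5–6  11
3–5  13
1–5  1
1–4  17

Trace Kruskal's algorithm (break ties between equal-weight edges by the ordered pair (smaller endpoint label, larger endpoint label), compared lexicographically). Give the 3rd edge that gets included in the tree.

Kruskal: consider edges lightest-first.
1–5 (1): add — endpoints in different components.
2–5 (2): add — endpoints in different components.
3–6 (3): add — endpoints in different components.
4–5 (3): add — endpoints in different components.
1–2 (6): skip — 1 and 2 already connected.
2–6 (7): add — endpoints in different components.
The 3rd edge added is 3–6.

3-6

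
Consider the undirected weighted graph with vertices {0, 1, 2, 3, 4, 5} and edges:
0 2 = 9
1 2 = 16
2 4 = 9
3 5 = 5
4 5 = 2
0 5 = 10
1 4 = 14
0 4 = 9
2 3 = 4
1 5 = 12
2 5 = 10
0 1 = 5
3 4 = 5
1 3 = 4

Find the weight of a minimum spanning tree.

Prim's algorithm from 0:
Step 1: cheapest edge leaving the tree is 0 1 (5); add 1.
Step 2: cheapest edge leaving the tree is 1 3 (4); add 3.
Step 3: cheapest edge leaving the tree is 2 3 (4); add 2.
Step 4: cheapest edge leaving the tree is 3 4 (5); add 4.
Step 5: cheapest edge leaving the tree is 4 5 (2); add 5.
MST edges: 0 1, 1 3, 2 3, 3 4, 4 5; total weight 5+4+4+5+2 = 20.

20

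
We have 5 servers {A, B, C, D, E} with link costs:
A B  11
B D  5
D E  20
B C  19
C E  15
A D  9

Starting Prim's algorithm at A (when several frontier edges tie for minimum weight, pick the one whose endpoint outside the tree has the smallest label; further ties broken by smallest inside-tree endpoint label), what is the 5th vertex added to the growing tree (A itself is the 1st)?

Prim's algorithm from A:
Step 1: frontier [A D 9, A B 11] → take A D (9); add D.
Step 2: frontier [A B 11, B D 5, D E 20] → take B D (5); add B.
Step 3: frontier [B C 19, D E 20] → take B C (19); add C.
Step 4: frontier [C E 15, D E 20] → take C E (15); add E.
Vertex order: A, D, B, C, E. The 5th vertex is E.

E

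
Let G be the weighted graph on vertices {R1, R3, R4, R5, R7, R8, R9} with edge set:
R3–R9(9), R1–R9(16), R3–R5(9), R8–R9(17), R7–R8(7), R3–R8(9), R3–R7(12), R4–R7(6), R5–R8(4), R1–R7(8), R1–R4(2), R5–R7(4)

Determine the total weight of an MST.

Kruskal's algorithm — process edges by increasing weight (ties by edge label):
R1–R4 (2): add — endpoints in different components.
R5–R7 (4): add — endpoints in different components.
R5–R8 (4): add — endpoints in different components.
R4–R7 (6): add — endpoints in different components.
R7–R8 (7): skip — R8 and R7 already connected.
R1–R7 (8): skip — R7 and R1 already connected.
R3–R5 (9): add — endpoints in different components.
R3–R8 (9): skip — R8 and R3 already connected.
R3–R9 (9): add — endpoints in different components.
MST edges: R1–R4, R5–R7, R5–R8, R4–R7, R3–R5, R3–R9; total weight 2+4+4+6+9+9 = 34.

34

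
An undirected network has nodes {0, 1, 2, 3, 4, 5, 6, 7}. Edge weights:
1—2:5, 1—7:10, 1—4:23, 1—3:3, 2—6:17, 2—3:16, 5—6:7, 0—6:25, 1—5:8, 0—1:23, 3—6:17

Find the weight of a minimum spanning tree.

Prim's algorithm from 5:
Step 1: cheapest edge leaving the tree is 5—6 (7); add 6.
Step 2: cheapest edge leaving the tree is 1—5 (8); add 1.
Step 3: cheapest edge leaving the tree is 1—3 (3); add 3.
Step 4: cheapest edge leaving the tree is 1—2 (5); add 2.
Step 5: cheapest edge leaving the tree is 1—7 (10); add 7.
Step 6: cheapest edge leaving the tree is 0—1 (23); add 0.
Step 7: cheapest edge leaving the tree is 1—4 (23); add 4.
MST edges: 5—6, 1—5, 1—3, 1—2, 1—7, 0—1, 1—4; total weight 7+8+3+5+10+23+23 = 79.

79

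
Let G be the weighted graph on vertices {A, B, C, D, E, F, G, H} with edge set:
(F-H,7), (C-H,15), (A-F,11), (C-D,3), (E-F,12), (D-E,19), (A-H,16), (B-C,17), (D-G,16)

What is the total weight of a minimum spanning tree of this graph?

81

Kruskal's algorithm — process edges by increasing weight (ties by edge label):
C-D (3): add — endpoints in different components.
F-H (7): add — endpoints in different components.
A-F (11): add — endpoints in different components.
E-F (12): add — endpoints in different components.
C-H (15): add — endpoints in different components.
A-H (16): skip — A and H already connected.
D-G (16): add — endpoints in different components.
B-C (17): add — endpoints in different components.
MST edges: C-D, F-H, A-F, E-F, C-H, D-G, B-C; total weight 3+7+11+12+15+16+17 = 81.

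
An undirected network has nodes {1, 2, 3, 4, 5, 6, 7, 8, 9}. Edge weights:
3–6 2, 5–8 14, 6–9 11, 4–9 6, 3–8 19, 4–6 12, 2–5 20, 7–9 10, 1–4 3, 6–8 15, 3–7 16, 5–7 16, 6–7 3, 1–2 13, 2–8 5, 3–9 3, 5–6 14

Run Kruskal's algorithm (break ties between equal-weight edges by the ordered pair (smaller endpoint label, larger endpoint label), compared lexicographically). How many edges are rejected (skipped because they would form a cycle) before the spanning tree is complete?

Kruskal: consider edges lightest-first.
3–6 (2): add — endpoints in different components.
1–4 (3): add — endpoints in different components.
3–9 (3): add — endpoints in different components.
6–7 (3): add — endpoints in different components.
2–8 (5): add — endpoints in different components.
4–9 (6): add — endpoints in different components.
7–9 (10): skip — 7 and 9 already connected.
6–9 (11): skip — 6 and 9 already connected.
4–6 (12): skip — 4 and 6 already connected.
1–2 (13): add — endpoints in different components.
5–6 (14): add — endpoints in different components.
Edges rejected before the tree was complete: 3.

3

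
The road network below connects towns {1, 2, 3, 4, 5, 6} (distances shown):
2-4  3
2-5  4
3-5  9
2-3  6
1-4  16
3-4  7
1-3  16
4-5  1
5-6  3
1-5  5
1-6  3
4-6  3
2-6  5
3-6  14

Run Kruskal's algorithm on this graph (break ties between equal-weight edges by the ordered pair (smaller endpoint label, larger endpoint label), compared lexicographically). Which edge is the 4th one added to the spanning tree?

Kruskal: consider edges lightest-first.
4-5 (1): add. Components now {1} {2} {3} {4,5} {6}
1-6 (3): add. Components now {1,6} {2} {3} {4,5}
2-4 (3): add. Components now {1,6} {2,4,5} {3}
4-6 (3): add. Components now {1,2,4,5,6} {3}
5-6 (3): skip — 5 and 6 already connected.
2-5 (4): skip — 2 and 5 already connected.
1-5 (5): skip — 1 and 5 already connected.
2-6 (5): skip — 2 and 6 already connected.
2-3 (6): add. Components now {1,2,3,4,5,6}
The 4th edge added is 4-6.

4-6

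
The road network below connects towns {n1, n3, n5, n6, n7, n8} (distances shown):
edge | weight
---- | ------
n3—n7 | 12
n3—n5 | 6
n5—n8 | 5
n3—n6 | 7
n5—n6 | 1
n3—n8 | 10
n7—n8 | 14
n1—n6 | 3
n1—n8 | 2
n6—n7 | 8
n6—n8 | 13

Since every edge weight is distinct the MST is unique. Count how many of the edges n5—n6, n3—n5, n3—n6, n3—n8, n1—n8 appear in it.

3

Sort edges by weight, then run Kruskal:
n5—n6 (1): add — endpoints in different components.
n1—n8 (2): add — endpoints in different components.
n1—n6 (3): add — endpoints in different components.
n5—n8 (5): skip — n5 and n8 already connected.
n3—n5 (6): add — endpoints in different components.
n3—n6 (7): skip — n6 and n3 already connected.
n6—n7 (8): add — endpoints in different components.
MST edge set: {n5—n6, n1—n8, n1—n6, n3—n5, n6—n7}.
Of the listed edges, {n5—n6, n3—n5, n1—n8} are in the MST → 3.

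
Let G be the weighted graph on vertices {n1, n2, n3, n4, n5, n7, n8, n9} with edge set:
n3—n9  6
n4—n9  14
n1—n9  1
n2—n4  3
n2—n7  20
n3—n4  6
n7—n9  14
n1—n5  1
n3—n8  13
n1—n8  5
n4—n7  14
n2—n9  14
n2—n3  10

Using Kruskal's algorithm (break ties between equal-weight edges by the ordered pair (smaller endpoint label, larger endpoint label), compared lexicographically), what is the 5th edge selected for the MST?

n3-n4

Kruskal: consider edges lightest-first.
n1—n5 (1): add — endpoints in different components.
n1—n9 (1): add — endpoints in different components.
n2—n4 (3): add — endpoints in different components.
n1—n8 (5): add — endpoints in different components.
n3—n4 (6): add — endpoints in different components.
n3—n9 (6): add — endpoints in different components.
n2—n3 (10): skip — n3 and n2 already connected.
n3—n8 (13): skip — n8 and n3 already connected.
n2—n9 (14): skip — n9 and n2 already connected.
n4—n7 (14): add — endpoints in different components.
The 5th edge added is n3—n4.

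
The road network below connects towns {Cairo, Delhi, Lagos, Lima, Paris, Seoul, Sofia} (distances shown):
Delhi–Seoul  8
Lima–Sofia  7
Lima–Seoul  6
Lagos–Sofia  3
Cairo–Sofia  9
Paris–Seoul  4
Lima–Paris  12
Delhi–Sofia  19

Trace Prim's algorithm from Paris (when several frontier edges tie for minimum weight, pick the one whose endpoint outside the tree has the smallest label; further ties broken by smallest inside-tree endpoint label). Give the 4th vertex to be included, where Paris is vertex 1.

Sofia

Prim, starting at Paris.
Step 1: frontier [Paris–Seoul 4, Lima–Paris 12] → take Paris–Seoul (4); add Seoul.
Step 2: frontier [Lima–Paris 12, Lima–Seoul 6, Delhi–Seoul 8] → take Lima–Seoul (6); add Lima.
Step 3: frontier [Lima–Sofia 7, Delhi–Seoul 8] → take Lima–Sofia (7); add Sofia.
Step 4: frontier [Delhi–Seoul 8, Lagos–Sofia 3, Cairo–Sofia 9, Delhi–Sofia 19] → take Lagos–Sofia (3); add Lagos.
Step 5: frontier [Delhi–Seoul 8, Cairo–Sofia 9, Delhi–Sofia 19] → take Delhi–Seoul (8); add Delhi.
Step 6: frontier [Cairo–Sofia 9] → take Cairo–Sofia (9); add Cairo.
Vertex order: Paris, Seoul, Lima, Sofia, Lagos, Delhi, Cairo. The 4th vertex is Sofia.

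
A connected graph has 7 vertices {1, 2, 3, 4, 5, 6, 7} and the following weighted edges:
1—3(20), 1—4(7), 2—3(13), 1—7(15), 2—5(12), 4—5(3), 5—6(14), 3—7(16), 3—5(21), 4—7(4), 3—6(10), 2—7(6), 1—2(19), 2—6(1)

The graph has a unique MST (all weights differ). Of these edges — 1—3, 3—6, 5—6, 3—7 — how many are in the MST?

Sort edges by weight, then run Kruskal:
2—6 (1): add. Components now {1} {2,6} {3} {4} {5} {7}
4—5 (3): add. Components now {1} {2,6} {3} {4,5} {7}
4—7 (4): add. Components now {1} {2,6} {3} {4,5,7}
2—7 (6): add. Components now {1} {2,4,5,6,7} {3}
1—4 (7): add. Components now {1,2,4,5,6,7} {3}
3—6 (10): add. Components now {1,2,3,4,5,6,7}
MST edge set: {2—6, 4—5, 4—7, 2—7, 1—4, 3—6}.
Of the listed edges, {3—6} are in the MST → 1.

1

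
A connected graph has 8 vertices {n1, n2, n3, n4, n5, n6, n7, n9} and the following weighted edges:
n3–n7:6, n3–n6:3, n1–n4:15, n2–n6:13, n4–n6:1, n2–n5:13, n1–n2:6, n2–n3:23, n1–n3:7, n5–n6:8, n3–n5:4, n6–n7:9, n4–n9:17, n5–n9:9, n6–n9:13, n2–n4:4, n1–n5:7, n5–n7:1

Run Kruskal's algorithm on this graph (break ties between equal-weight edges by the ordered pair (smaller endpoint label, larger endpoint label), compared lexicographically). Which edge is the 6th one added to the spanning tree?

Sort edges by weight, then run Kruskal:
n4–n6 (1): add — endpoints in different components.
n5–n7 (1): add — endpoints in different components.
n3–n6 (3): add — endpoints in different components.
n2–n4 (4): add — endpoints in different components.
n3–n5 (4): add — endpoints in different components.
n1–n2 (6): add — endpoints in different components.
n3–n7 (6): skip — n3 and n7 already connected.
n1–n3 (7): skip — n3 and n1 already connected.
n1–n5 (7): skip — n1 and n5 already connected.
n5–n6 (8): skip — n6 and n5 already connected.
n5–n9 (9): add — endpoints in different components.
The 6th edge added is n1–n2.

n1-n2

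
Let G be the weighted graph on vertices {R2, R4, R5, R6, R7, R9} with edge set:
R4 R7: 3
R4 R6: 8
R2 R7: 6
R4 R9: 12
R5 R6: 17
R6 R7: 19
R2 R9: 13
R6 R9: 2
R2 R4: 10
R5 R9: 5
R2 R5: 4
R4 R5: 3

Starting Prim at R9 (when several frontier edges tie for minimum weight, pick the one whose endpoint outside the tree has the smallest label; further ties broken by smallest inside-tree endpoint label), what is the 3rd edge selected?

Prim's algorithm from R9:
Step 1: cheapest edge leaving the tree is R6 R9 (2); add R6.
Step 2: cheapest edge leaving the tree is R5 R9 (5); add R5.
Step 3: cheapest edge leaving the tree is R4 R5 (3); add R4.
Step 4: cheapest edge leaving the tree is R4 R7 (3); add R7.
Step 5: cheapest edge leaving the tree is R2 R5 (4); add R2.
The 3rd edge added is R4 R5.

R4-R5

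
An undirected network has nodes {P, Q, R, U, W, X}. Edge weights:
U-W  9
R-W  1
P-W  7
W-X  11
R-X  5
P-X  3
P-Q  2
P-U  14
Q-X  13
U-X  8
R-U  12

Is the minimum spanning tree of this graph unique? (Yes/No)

Kruskal: consider edges lightest-first.
R-W (1): add — endpoints in different components.
P-Q (2): add — endpoints in different components.
P-X (3): add — endpoints in different components.
R-X (5): add — endpoints in different components.
P-W (7): skip — P and W already connected.
U-X (8): add — endpoints in different components.
Every non-tree edge has weight strictly greater than the heaviest edge on the tree path between its endpoints, so the MST is unique.

Yes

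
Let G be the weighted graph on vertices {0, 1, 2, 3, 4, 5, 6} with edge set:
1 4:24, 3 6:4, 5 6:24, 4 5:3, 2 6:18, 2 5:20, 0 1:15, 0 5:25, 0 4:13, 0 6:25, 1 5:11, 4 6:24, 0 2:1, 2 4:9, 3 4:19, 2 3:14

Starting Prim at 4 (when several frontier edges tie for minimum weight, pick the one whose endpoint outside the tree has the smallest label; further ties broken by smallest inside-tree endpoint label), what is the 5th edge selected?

Grow the tree from 4 using Prim:
Step 1: cheapest edge leaving the tree is 4 5 (3); add 5.
Step 2: cheapest edge leaving the tree is 2 4 (9); add 2.
Step 3: cheapest edge leaving the tree is 0 2 (1); add 0.
Step 4: cheapest edge leaving the tree is 1 5 (11); add 1.
Step 5: cheapest edge leaving the tree is 2 3 (14); add 3.
Step 6: cheapest edge leaving the tree is 3 6 (4); add 6.
The 5th edge added is 2 3.

2-3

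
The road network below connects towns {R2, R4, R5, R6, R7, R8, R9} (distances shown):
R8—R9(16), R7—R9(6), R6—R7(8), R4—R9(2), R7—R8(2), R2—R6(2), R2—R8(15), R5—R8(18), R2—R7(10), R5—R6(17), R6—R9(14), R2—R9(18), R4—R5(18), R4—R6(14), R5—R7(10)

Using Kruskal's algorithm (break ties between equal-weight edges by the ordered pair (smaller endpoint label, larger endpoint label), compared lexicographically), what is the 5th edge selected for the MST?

R6-R7

Kruskal's algorithm — process edges by increasing weight (ties by edge label):
R2—R6 (2): add. Components now {R5} {R7} {R2,R6} {R8} {R9} {R4}
R4—R9 (2): add. Components now {R5} {R7} {R2,R6} {R8} {R4,R9}
R7—R8 (2): add. Components now {R5} {R7,R8} {R2,R6} {R4,R9}
R7—R9 (6): add. Components now {R5} {R4,R7,R8,R9} {R2,R6}
R6—R7 (8): add. Components now {R5} {R2,R4,R6,R7,R8,R9}
R2—R7 (10): skip — R7 and R2 already connected.
R5—R7 (10): add. Components now {R2,R4,R5,R6,R7,R8,R9}
The 5th edge added is R6—R7.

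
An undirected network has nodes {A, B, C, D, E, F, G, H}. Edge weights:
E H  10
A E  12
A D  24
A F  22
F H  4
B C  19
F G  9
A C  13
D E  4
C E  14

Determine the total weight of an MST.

Grow the tree from E using Prim:
Step 1: cheapest edge leaving the tree is D E (4); add D.
Step 2: cheapest edge leaving the tree is E H (10); add H.
Step 3: cheapest edge leaving the tree is F H (4); add F.
Step 4: cheapest edge leaving the tree is F G (9); add G.
Step 5: cheapest edge leaving the tree is A E (12); add A.
Step 6: cheapest edge leaving the tree is A C (13); add C.
Step 7: cheapest edge leaving the tree is B C (19); add B.
MST edges: D E, E H, F H, F G, A E, A C, B C; total weight 4+10+4+9+12+13+19 = 71.

71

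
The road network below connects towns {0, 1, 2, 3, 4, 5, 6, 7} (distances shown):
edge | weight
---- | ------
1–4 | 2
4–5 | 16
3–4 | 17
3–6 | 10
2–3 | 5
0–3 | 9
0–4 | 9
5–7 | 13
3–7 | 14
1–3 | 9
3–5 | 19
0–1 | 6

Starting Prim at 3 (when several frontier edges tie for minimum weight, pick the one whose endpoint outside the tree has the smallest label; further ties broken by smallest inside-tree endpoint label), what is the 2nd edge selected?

Prim's algorithm from 3:
Step 1: cheapest edge leaving the tree is 2–3 (5); add 2.
Step 2: cheapest edge leaving the tree is 0–3 (9); add 0.
Step 3: cheapest edge leaving the tree is 0–1 (6); add 1.
Step 4: cheapest edge leaving the tree is 1–4 (2); add 4.
Step 5: cheapest edge leaving the tree is 3–6 (10); add 6.
Step 6: cheapest edge leaving the tree is 3–7 (14); add 7.
Step 7: cheapest edge leaving the tree is 5–7 (13); add 5.
The 2nd edge added is 0–3.

0-3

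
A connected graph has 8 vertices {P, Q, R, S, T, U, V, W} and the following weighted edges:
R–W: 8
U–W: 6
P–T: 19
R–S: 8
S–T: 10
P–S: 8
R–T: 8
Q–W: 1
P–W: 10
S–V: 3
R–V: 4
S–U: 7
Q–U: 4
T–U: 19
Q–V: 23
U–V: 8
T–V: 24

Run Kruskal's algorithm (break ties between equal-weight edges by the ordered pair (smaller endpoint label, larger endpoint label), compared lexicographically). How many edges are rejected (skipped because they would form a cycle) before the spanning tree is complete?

2

Kruskal's algorithm — process edges by increasing weight (ties by edge label):
Q–W (1): add — endpoints in different components.
S–V (3): add — endpoints in different components.
Q–U (4): add — endpoints in different components.
R–V (4): add — endpoints in different components.
U–W (6): skip — U and W already connected.
S–U (7): add — endpoints in different components.
P–S (8): add — endpoints in different components.
R–S (8): skip — R and S already connected.
R–T (8): add — endpoints in different components.
Edges rejected before the tree was complete: 2.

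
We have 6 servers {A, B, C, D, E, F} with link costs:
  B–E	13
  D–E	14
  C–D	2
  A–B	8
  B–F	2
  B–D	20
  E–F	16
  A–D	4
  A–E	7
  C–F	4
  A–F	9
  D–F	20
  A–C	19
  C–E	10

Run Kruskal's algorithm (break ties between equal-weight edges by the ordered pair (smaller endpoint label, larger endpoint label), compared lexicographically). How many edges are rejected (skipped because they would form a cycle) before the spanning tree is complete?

Kruskal's algorithm — process edges by increasing weight (ties by edge label):
B–F (2): add. Components now {A} {B,F} {C} {D} {E}
C–D (2): add. Components now {A} {B,F} {C,D} {E}
A–D (4): add. Components now {A,C,D} {B,F} {E}
C–F (4): add. Components now {A,B,C,D,F} {E}
A–E (7): add. Components now {A,B,C,D,E,F}
Edges rejected before the tree was complete: 0.

0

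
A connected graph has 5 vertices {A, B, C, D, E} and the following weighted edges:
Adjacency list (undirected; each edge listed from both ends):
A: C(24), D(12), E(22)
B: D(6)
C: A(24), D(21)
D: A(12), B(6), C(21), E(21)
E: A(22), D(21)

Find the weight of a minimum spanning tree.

Kruskal: consider edges lightest-first.
B D (6): add. Components now {A} {B,D} {C} {E}
A D (12): add. Components now {A,B,D} {C} {E}
C D (21): add. Components now {A,B,C,D} {E}
D E (21): add. Components now {A,B,C,D,E}
MST edges: B D, A D, C D, D E; total weight 6+12+21+21 = 60.

60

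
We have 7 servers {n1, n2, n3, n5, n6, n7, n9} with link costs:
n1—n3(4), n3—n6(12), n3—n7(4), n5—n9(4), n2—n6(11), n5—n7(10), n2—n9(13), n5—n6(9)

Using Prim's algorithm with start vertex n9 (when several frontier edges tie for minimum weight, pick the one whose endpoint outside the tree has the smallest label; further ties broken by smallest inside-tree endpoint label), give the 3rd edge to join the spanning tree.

n5-n7

Prim, starting at n9.
Step 1: cheapest edge leaving the tree is n5—n9 (4); add n5.
Step 2: cheapest edge leaving the tree is n5—n6 (9); add n6.
Step 3: cheapest edge leaving the tree is n5—n7 (10); add n7.
Step 4: cheapest edge leaving the tree is n3—n7 (4); add n3.
Step 5: cheapest edge leaving the tree is n1—n3 (4); add n1.
Step 6: cheapest edge leaving the tree is n2—n6 (11); add n2.
The 3rd edge added is n5—n7.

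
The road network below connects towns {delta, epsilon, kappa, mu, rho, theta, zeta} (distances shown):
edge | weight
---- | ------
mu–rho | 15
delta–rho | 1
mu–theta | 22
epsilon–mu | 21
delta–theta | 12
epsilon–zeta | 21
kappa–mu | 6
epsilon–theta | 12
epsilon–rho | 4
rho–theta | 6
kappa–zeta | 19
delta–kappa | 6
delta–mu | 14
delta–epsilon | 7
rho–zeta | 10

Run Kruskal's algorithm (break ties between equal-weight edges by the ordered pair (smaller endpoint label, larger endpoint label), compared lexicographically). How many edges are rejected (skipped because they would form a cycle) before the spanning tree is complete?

1

Kruskal: consider edges lightest-first.
delta–rho (1): add. Components now {mu} {delta,rho} {zeta} {epsilon} {kappa} {theta}
epsilon–rho (4): add. Components now {mu} {delta,epsilon,rho} {zeta} {kappa} {theta}
delta–kappa (6): add. Components now {mu} {delta,epsilon,kappa,rho} {zeta} {theta}
kappa–mu (6): add. Components now {delta,epsilon,kappa,mu,rho} {zeta} {theta}
rho–theta (6): add. Components now {delta,epsilon,kappa,mu,rho,theta} {zeta}
delta–epsilon (7): skip — delta and epsilon already connected.
rho–zeta (10): add. Components now {delta,epsilon,kappa,mu,rho,theta,zeta}
Edges rejected before the tree was complete: 1.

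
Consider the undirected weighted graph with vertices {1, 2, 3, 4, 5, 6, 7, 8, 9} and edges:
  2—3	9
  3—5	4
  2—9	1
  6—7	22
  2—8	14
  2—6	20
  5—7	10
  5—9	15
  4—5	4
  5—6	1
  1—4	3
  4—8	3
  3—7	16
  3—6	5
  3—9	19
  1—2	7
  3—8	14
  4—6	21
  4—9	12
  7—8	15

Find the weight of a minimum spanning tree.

Prim's algorithm from 3:
Step 1: cheapest edge leaving the tree is 3—5 (4); add 5.
Step 2: cheapest edge leaving the tree is 5—6 (1); add 6.
Step 3: cheapest edge leaving the tree is 4—5 (4); add 4.
Step 4: cheapest edge leaving the tree is 1—4 (3); add 1.
Step 5: cheapest edge leaving the tree is 4—8 (3); add 8.
Step 6: cheapest edge leaving the tree is 1—2 (7); add 2.
Step 7: cheapest edge leaving the tree is 2—9 (1); add 9.
Step 8: cheapest edge leaving the tree is 5—7 (10); add 7.
MST edges: 3—5, 5—6, 4—5, 1—4, 4—8, 1—2, 2—9, 5—7; total weight 4+1+4+3+3+7+1+10 = 33.

33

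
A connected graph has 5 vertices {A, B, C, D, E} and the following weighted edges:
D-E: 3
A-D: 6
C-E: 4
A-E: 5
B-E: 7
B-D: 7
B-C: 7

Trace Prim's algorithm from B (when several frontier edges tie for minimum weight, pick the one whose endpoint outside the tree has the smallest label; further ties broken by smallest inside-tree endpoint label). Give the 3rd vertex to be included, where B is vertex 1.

Prim's algorithm from B:
Step 1: cheapest edge leaving the tree is B-C (7); add C.
Step 2: cheapest edge leaving the tree is C-E (4); add E.
Step 3: cheapest edge leaving the tree is D-E (3); add D.
Step 4: cheapest edge leaving the tree is A-E (5); add A.
Vertex order: B, C, E, D, A. The 3rd vertex is E.

E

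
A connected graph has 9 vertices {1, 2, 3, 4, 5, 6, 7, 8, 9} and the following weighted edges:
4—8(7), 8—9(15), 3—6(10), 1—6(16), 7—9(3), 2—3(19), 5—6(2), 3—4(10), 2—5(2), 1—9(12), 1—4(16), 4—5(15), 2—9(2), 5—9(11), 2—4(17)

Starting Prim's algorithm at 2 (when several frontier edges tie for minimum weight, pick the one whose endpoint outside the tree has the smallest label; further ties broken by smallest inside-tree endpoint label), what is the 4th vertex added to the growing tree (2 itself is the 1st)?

9

Prim's algorithm from 2:
Step 1: cheapest edge leaving the tree is 2—5 (2); add 5.
Step 2: cheapest edge leaving the tree is 5—6 (2); add 6.
Step 3: cheapest edge leaving the tree is 2—9 (2); add 9.
Step 4: cheapest edge leaving the tree is 7—9 (3); add 7.
Step 5: cheapest edge leaving the tree is 3—6 (10); add 3.
Step 6: cheapest edge leaving the tree is 3—4 (10); add 4.
Step 7: cheapest edge leaving the tree is 4—8 (7); add 8.
Step 8: cheapest edge leaving the tree is 1—9 (12); add 1.
Vertex order: 2, 5, 6, 9, 7, 3, 4, 8, 1. The 4th vertex is 9.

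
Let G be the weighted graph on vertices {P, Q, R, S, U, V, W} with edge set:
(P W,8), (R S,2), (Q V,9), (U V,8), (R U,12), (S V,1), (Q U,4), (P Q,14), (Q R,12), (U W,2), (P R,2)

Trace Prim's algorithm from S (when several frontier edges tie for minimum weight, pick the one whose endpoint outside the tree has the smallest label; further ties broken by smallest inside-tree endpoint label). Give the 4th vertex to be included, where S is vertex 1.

P

Grow the tree from S using Prim:
Step 1: frontier [S V 1, R S 2] → take S V (1); add V.
Step 2: frontier [R S 2, U V 8, Q V 9] → take R S (2); add R.
Step 3: frontier [P R 2, Q R 12, R U 12, U V 8, Q V 9] → take P R (2); add P.
Step 4: frontier [P W 8, P Q 14, Q R 12, R U 12, U V 8, Q V 9] → take U V (8); add U.
Step 5: frontier [P W 8, P Q 14, Q R 12, U W 2, Q U 4, Q V 9] → take U W (2); add W.
Step 6: frontier [P Q 14, Q R 12, Q U 4, Q V 9] → take Q U (4); add Q.
Vertex order: S, V, R, P, U, W, Q. The 4th vertex is P.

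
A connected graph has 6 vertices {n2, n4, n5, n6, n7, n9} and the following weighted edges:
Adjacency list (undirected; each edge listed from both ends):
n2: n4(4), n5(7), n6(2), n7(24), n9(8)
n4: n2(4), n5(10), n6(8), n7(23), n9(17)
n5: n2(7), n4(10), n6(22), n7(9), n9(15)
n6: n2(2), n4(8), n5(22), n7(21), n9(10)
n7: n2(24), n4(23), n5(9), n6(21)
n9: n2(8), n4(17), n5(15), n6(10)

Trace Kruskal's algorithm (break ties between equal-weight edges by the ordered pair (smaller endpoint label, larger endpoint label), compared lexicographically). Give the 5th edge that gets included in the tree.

Kruskal's algorithm — process edges by increasing weight (ties by edge label):
n2-n6 (2): add — endpoints in different components.
n2-n4 (4): add — endpoints in different components.
n2-n5 (7): add — endpoints in different components.
n2-n9 (8): add — endpoints in different components.
n4-n6 (8): skip — n4 and n6 already connected.
n5-n7 (9): add — endpoints in different components.
The 5th edge added is n5-n7.

n5-n7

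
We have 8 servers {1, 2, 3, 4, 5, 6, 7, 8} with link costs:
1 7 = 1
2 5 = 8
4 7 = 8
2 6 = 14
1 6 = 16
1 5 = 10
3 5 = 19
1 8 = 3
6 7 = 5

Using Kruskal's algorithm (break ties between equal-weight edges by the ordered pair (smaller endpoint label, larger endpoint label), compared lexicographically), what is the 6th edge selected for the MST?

1-5

Kruskal's algorithm — process edges by increasing weight (ties by edge label):
1 7 (1): add — endpoints in different components.
1 8 (3): add — endpoints in different components.
6 7 (5): add — endpoints in different components.
2 5 (8): add — endpoints in different components.
4 7 (8): add — endpoints in different components.
1 5 (10): add — endpoints in different components.
2 6 (14): skip — 2 and 6 already connected.
1 6 (16): skip — 1 and 6 already connected.
3 5 (19): add — endpoints in different components.
The 6th edge added is 1 5.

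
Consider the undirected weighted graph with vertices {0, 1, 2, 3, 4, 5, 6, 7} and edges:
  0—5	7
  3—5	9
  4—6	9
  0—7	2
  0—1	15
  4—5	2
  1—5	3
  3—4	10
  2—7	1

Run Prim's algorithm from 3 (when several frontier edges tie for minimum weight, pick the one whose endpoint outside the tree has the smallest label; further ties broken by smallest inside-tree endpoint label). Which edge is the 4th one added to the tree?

0-5

Grow the tree from 3 using Prim:
Step 1: frontier [3—5 9, 3—4 10] → take 3—5 (9); add 5.
Step 2: frontier [3—4 10, 4—5 2, 1—5 3, 0—5 7] → take 4—5 (2); add 4.
Step 3: frontier [4—6 9, 1—5 3, 0—5 7] → take 1—5 (3); add 1.
Step 4: frontier [0—1 15, 4—6 9, 0—5 7] → take 0—5 (7); add 0.
Step 5: frontier [0—7 2, 4—6 9] → take 0—7 (2); add 7.
Step 6: frontier [4—6 9, 2—7 1] → take 2—7 (1); add 2.
Step 7: frontier [4—6 9] → take 4—6 (9); add 6.
The 4th edge added is 0—5.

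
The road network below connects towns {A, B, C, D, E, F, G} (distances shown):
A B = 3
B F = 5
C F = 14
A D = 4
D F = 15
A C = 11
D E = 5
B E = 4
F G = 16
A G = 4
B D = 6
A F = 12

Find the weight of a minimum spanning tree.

31

Kruskal's algorithm — process edges by increasing weight (ties by edge label):
A B (3): add. Components now {A,B} {C} {D} {E} {F} {G}
A D (4): add. Components now {A,B,D} {C} {E} {F} {G}
A G (4): add. Components now {A,B,D,G} {C} {E} {F}
B E (4): add. Components now {A,B,D,E,G} {C} {F}
B F (5): add. Components now {A,B,D,E,F,G} {C}
D E (5): skip — D and E already connected.
B D (6): skip — B and D already connected.
A C (11): add. Components now {A,B,C,D,E,F,G}
MST edges: A B, A D, A G, B E, B F, A C; total weight 3+4+4+4+5+11 = 31.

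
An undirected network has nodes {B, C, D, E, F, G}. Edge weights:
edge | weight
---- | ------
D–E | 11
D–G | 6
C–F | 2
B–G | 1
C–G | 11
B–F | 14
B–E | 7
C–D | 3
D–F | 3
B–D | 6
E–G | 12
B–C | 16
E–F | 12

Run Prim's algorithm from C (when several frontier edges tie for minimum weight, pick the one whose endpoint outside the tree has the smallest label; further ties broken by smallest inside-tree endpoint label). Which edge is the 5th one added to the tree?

Prim, starting at C.
Step 1: frontier [C–F 2, C–D 3, C–G 11, B–C 16] → take C–F (2); add F.
Step 2: frontier [C–D 3, C–G 11, B–C 16, D–F 3, E–F 12, B–F 14] → take C–D (3); add D.
Step 3: frontier [C–G 11, B–C 16, B–D 6, D–G 6, D–E 11, E–F 12, B–F 14] → take B–D (6); add B.
Step 4: frontier [B–G 1, B–E 7, C–G 11, D–G 6, D–E 11, E–F 12] → take B–G (1); add G.
Step 5: frontier [B–E 7, D–E 11, E–F 12, E–G 12] → take B–E (7); add E.
The 5th edge added is B–E.

B-E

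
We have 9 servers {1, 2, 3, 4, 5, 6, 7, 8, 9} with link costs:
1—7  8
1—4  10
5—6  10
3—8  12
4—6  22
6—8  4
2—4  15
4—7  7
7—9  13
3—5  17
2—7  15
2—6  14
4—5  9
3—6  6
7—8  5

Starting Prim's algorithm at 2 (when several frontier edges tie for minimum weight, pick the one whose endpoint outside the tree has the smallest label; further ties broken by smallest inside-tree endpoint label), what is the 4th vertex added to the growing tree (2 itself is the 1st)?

7

Grow the tree from 2 using Prim:
Step 1: cheapest edge leaving the tree is 2—6 (14); add 6.
Step 2: cheapest edge leaving the tree is 6—8 (4); add 8.
Step 3: cheapest edge leaving the tree is 7—8 (5); add 7.
Step 4: cheapest edge leaving the tree is 3—6 (6); add 3.
Step 5: cheapest edge leaving the tree is 4—7 (7); add 4.
Step 6: cheapest edge leaving the tree is 1—7 (8); add 1.
Step 7: cheapest edge leaving the tree is 4—5 (9); add 5.
Step 8: cheapest edge leaving the tree is 7—9 (13); add 9.
Vertex order: 2, 6, 8, 7, 3, 4, 1, 5, 9. The 4th vertex is 7.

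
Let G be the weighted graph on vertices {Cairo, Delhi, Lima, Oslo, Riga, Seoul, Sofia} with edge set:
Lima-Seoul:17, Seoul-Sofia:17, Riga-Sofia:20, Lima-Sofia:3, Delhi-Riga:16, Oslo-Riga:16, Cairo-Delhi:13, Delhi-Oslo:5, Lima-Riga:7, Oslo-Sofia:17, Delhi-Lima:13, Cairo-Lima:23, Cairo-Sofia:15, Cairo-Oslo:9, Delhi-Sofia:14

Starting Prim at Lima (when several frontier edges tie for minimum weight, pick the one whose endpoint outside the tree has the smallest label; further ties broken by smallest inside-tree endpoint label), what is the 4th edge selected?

Grow the tree from Lima using Prim:
Step 1: cheapest edge leaving the tree is Lima-Sofia (3); add Sofia.
Step 2: cheapest edge leaving the tree is Lima-Riga (7); add Riga.
Step 3: cheapest edge leaving the tree is Delhi-Lima (13); add Delhi.
Step 4: cheapest edge leaving the tree is Delhi-Oslo (5); add Oslo.
Step 5: cheapest edge leaving the tree is Cairo-Oslo (9); add Cairo.
Step 6: cheapest edge leaving the tree is Lima-Seoul (17); add Seoul.
The 4th edge added is Delhi-Oslo.

Delhi-Oslo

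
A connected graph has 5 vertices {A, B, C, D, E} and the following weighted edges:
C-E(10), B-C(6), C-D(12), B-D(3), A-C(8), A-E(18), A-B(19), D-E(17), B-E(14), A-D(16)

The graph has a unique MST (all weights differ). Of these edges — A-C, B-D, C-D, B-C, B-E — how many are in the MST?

3

Sort edges by weight, then run Kruskal:
B-D (3): add. Components now {A} {B,D} {C} {E}
B-C (6): add. Components now {A} {B,C,D} {E}
A-C (8): add. Components now {A,B,C,D} {E}
C-E (10): add. Components now {A,B,C,D,E}
MST edge set: {B-D, B-C, A-C, C-E}.
Of the listed edges, {A-C, B-D, B-C} are in the MST → 3.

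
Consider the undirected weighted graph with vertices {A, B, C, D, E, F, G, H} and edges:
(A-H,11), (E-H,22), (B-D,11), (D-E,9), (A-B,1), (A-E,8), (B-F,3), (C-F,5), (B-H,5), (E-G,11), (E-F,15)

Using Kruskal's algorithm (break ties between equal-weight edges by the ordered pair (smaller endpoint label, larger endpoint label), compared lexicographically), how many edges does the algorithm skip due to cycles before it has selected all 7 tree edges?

2

Kruskal's algorithm — process edges by increasing weight (ties by edge label):
A-B (1): add — endpoints in different components.
B-F (3): add — endpoints in different components.
B-H (5): add — endpoints in different components.
C-F (5): add — endpoints in different components.
A-E (8): add — endpoints in different components.
D-E (9): add — endpoints in different components.
A-H (11): skip — A and H already connected.
B-D (11): skip — B and D already connected.
E-G (11): add — endpoints in different components.
Edges rejected before the tree was complete: 2.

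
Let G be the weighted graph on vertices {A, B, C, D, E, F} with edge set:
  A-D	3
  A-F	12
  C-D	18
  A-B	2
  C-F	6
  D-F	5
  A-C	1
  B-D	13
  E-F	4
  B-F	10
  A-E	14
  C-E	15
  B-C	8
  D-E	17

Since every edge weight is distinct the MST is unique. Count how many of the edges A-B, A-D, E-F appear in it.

3

Kruskal's algorithm — process edges by increasing weight (ties by edge label):
A-C (1): add — endpoints in different components.
A-B (2): add — endpoints in different components.
A-D (3): add — endpoints in different components.
E-F (4): add — endpoints in different components.
D-F (5): add — endpoints in different components.
MST edge set: {A-C, A-B, A-D, E-F, D-F}.
Of the listed edges, {A-B, A-D, E-F} are in the MST → 3.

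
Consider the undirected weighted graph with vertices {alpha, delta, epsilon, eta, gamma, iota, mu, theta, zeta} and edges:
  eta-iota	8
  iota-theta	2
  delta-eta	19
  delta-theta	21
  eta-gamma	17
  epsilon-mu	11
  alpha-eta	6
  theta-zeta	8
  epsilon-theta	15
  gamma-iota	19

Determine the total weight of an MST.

86

Kruskal: consider edges lightest-first.
iota-theta (2): add — endpoints in different components.
alpha-eta (6): add — endpoints in different components.
eta-iota (8): add — endpoints in different components.
theta-zeta (8): add — endpoints in different components.
epsilon-mu (11): add — endpoints in different components.
epsilon-theta (15): add — endpoints in different components.
eta-gamma (17): add — endpoints in different components.
delta-eta (19): add — endpoints in different components.
MST edges: iota-theta, alpha-eta, eta-iota, theta-zeta, epsilon-mu, epsilon-theta, eta-gamma, delta-eta; total weight 2+6+8+8+11+15+17+19 = 86.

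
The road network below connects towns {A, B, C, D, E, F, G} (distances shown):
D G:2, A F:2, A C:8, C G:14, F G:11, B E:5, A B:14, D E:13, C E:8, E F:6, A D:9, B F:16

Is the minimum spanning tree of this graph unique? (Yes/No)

No

Kruskal: consider edges lightest-first.
A F (2): add. Components now {A,F} {B} {C} {D} {E} {G}
D G (2): add. Components now {A,F} {B} {C} {D,G} {E}
B E (5): add. Components now {A,F} {B,E} {C} {D,G}
E F (6): add. Components now {A,B,E,F} {C} {D,G}
A C (8): add. Components now {A,B,C,E,F} {D,G}
C E (8): skip — C and E already connected.
A D (9): add. Components now {A,B,C,D,E,F,G}
Non-tree edge C E has weight 8, equal to the heaviest edge on its tree cycle — swapping gives another MST of the same weight. Not unique.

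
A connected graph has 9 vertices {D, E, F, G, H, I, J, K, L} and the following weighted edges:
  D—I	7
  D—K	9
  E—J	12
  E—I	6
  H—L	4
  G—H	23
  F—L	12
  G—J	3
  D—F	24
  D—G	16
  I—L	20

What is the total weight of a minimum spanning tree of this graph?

73

Prim, starting at H.
Step 1: frontier [H—L 4, G—H 23] → take H—L (4); add L.
Step 2: frontier [G—H 23, F—L 12, I—L 20] → take F—L (12); add F.
Step 3: frontier [D—F 24, G—H 23, I—L 20] → take I—L (20); add I.
Step 4: frontier [D—F 24, G—H 23, E—I 6, D—I 7] → take E—I (6); add E.
Step 5: frontier [E—J 12, D—F 24, G—H 23, D—I 7] → take D—I (7); add D.
Step 6: frontier [D—K 9, D—G 16, E—J 12, G—H 23] → take D—K (9); add K.
Step 7: frontier [D—G 16, E—J 12, G—H 23] → take E—J (12); add J.
Step 8: frontier [D—G 16, G—H 23, G—J 3] → take G—J (3); add G.
MST edges: H—L, F—L, I—L, E—I, D—I, D—K, E—J, G—J; total weight 4+12+20+6+7+9+12+3 = 73.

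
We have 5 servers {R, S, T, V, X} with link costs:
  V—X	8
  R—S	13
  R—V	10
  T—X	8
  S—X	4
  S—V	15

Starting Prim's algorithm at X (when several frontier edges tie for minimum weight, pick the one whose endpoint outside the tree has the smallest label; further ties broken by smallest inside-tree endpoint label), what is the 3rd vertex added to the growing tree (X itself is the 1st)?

Prim's algorithm from X:
Step 1: frontier [S—X 4, T—X 8, V—X 8] → take S—X (4); add S.
Step 2: frontier [R—S 13, S—V 15, T—X 8, V—X 8] → take T—X (8); add T.
Step 3: frontier [R—S 13, S—V 15, V—X 8] → take V—X (8); add V.
Step 4: frontier [R—S 13, R—V 10] → take R—V (10); add R.
Vertex order: X, S, T, V, R. The 3rd vertex is T.

T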